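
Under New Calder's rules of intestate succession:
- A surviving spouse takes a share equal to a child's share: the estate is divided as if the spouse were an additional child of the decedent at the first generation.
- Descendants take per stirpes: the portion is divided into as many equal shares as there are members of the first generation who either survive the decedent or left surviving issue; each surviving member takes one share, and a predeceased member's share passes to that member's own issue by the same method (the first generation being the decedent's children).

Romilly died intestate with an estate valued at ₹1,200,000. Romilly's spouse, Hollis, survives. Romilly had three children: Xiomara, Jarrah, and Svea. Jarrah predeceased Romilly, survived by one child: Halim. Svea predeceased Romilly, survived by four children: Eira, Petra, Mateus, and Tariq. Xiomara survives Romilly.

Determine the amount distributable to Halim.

Halim receives ₹300,000.

The spouse counts as an additional share at the children's level, so there are 4 primary shares of ₹300,000. Hollis takes one such share (₹300,000).
The children's combined portion (₹900,000) is divided into 3 shares of ₹300,000: Xiomara takes ₹300,000; Jarrah's ₹300,000 share passes to Jarrah's issue; Svea's ₹300,000 share passes to Svea's issue.
Jarrah's share (₹300,000) passes entirely to Halim.
Svea's share (₹300,000) is divided into 4 shares of ₹75,000: Eira, Petra, Mateus, and Tariq each take ₹75,000.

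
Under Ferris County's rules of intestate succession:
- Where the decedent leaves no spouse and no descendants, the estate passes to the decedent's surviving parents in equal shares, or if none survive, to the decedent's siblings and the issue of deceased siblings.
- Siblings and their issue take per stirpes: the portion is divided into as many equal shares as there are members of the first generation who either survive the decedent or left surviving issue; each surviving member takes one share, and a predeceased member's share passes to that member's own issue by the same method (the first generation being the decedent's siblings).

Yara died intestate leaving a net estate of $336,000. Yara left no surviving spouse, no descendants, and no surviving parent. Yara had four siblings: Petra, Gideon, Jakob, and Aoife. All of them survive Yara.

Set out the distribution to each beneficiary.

Petra: $84,000; Gideon: $84,000; Jakob: $84,000; Aoife: $84,000

The entire $336,000 passes to the siblings and their issue.
That amount ($336,000) is divided into 4 shares of $84,000: Petra, Gideon, Jakob, and Aoife each take $84,000.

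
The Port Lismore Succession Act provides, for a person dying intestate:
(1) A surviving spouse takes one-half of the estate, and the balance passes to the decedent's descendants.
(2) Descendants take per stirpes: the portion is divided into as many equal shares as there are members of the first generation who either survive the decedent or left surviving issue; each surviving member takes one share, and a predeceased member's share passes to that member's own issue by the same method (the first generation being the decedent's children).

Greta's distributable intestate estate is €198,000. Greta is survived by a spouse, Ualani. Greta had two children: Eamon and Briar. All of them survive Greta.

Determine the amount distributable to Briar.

Ualani takes one-half of €198,000 = €99,000. The remaining €99,000 passes to the descendants.
The descendants' portion (€99,000) is divided into 2 shares of €49,500: Eamon and Briar each take €49,500.

Briar receives €49,500.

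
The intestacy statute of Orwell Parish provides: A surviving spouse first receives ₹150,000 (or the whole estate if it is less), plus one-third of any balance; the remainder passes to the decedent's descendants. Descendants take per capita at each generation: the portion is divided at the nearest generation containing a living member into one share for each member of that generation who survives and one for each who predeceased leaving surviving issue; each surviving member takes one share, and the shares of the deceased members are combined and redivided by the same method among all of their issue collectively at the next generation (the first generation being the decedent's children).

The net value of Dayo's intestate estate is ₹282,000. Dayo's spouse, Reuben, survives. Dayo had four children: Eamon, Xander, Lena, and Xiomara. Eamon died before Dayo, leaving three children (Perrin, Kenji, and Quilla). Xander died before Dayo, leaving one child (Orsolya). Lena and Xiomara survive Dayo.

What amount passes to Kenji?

Kenji receives ₹11,000.

Reuben first takes ₹150,000, leaving a balance of ₹132,000. Reuben then takes one-third of the balance (₹44,000), for a total of ₹194,000. The remaining ₹88,000 passes to the descendants.
The descendants' portion (₹88,000) is divided at the children's generation into 4 shares of ₹22,000. Lena and Xiomara each take ₹22,000. The 2 shares of the deceased (Eamon and Xander) are combined into a pool of ₹44,000.
That pool (₹44,000) is divided at the grandchildren's generation equally among Perrin, Kenji, Quilla, and Orsolya: ₹11,000 each.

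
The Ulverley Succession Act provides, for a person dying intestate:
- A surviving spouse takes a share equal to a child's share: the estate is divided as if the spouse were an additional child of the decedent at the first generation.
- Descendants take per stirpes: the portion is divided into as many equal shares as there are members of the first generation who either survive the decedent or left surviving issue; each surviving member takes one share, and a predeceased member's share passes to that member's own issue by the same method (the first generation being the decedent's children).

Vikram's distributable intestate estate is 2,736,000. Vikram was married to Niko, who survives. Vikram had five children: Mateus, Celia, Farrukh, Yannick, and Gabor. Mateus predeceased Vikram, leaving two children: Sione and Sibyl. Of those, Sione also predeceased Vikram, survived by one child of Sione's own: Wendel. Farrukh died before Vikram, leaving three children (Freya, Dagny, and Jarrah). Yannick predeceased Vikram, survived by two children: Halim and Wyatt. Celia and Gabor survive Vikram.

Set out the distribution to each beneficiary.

The spouse counts as an additional share at the children's level, so there are 6 primary shares of 456,000. Niko takes one such share (456,000).
The children's combined portion (2,280,000) is divided into 5 shares of 456,000: Celia and Gabor each take 456,000; Mateus's 456,000 share passes to Mateus's issue; Farrukh's 456,000 share passes to Farrukh's issue; Yannick's 456,000 share passes to Yannick's issue.
Mateus's share (456,000) is divided into 2 shares of 228,000: Sibyl takes 228,000; Sione's 228,000 share passes to Sione's issue.
Sione's share (228,000) passes entirely to Wendel.
Farrukh's share (456,000) is divided into 3 shares of 152,000: Freya, Dagny, and Jarrah each take 152,000.
Yannick's share (456,000) is divided into 2 shares of 228,000: Halim and Wyatt each take 228,000.

Niko: 456,000; Wendel: 228,000; Sibyl: 228,000; Celia: 456,000; Freya: 152,000; Dagny: 152,000; Jarrah: 152,000; Halim: 228,000; Wyatt: 228,000; Gabor: 456,000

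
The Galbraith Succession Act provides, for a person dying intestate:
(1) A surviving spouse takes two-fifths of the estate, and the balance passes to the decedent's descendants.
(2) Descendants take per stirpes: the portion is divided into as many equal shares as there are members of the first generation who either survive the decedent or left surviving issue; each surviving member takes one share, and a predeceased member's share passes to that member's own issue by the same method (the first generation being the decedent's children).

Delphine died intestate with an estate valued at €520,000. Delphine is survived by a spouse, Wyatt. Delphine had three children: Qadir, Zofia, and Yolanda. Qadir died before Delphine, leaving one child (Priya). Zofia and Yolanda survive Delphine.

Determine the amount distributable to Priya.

Priya receives €104,000.

Wyatt takes two-fifths of €520,000 = €208,000. The remaining €312,000 passes to the descendants.
The descendants' portion (€312,000) is divided into 3 shares of €104,000: Zofia and Yolanda each take €104,000; Qadir's €104,000 share passes to Qadir's issue.
Qadir's share (€104,000) passes entirely to Priya.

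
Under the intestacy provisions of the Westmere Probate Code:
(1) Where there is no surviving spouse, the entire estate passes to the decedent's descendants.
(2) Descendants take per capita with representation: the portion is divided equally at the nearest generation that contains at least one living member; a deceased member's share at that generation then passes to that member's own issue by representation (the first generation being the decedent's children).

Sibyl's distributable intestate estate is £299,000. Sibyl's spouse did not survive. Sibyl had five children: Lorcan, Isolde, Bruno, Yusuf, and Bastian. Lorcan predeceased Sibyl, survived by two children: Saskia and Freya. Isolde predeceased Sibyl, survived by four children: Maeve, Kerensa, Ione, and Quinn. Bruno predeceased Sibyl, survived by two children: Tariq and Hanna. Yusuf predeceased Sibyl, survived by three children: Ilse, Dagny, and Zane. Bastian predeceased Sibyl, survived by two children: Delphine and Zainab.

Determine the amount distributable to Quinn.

The entire £299,000 passes to the descendants.
No child survives, so the initial division is made at the grandchildren's generation.
That amount (£299,000) is divided into 13 shares of £23,000: Saskia, Freya, Maeve, Kerensa, Ione, Quinn, Tariq, Hanna, Ilse, Dagny, Zane, Delphine, and Zainab each take £23,000.

Quinn receives £23,000.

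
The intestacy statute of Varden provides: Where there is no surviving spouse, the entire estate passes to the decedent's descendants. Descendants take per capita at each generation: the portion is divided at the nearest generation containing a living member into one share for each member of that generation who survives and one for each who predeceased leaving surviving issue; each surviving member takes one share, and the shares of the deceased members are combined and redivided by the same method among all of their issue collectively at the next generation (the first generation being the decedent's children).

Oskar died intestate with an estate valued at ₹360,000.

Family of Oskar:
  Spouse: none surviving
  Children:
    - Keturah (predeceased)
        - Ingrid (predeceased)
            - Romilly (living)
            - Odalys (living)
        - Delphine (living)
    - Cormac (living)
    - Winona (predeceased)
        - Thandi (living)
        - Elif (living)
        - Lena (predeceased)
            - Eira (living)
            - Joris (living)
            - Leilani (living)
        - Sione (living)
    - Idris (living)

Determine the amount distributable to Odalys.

Odalys receives ₹12,000.

The entire ₹360,000 passes to the descendants.
That amount (₹360,000) is divided at the children's generation into 4 shares of ₹90,000. Cormac and Idris each take ₹90,000. The 2 shares of the deceased (Keturah and Winona) are combined into a pool of ₹180,000.
That pool (₹180,000) is divided at the grandchildren's generation into 6 shares of ₹30,000. Delphine, Thandi, Elif, and Sione each take ₹30,000. The 2 shares of the deceased (Ingrid and Lena) are combined into a pool of ₹60,000.
That pool (₹60,000) is divided at the great-grandchildren's generation equally among Romilly, Odalys, Eira, Joris, and Leilani: ₹12,000 each.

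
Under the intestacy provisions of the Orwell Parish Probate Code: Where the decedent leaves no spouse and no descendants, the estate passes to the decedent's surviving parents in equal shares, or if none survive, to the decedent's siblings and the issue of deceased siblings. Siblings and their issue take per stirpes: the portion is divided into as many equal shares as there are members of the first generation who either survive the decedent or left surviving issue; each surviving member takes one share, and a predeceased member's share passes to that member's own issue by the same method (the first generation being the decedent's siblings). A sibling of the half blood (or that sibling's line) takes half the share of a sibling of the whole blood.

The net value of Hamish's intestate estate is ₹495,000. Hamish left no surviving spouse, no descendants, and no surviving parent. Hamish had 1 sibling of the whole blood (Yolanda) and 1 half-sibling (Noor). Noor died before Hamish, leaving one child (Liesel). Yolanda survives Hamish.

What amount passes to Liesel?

Liesel receives ₹165,000.

The entire ₹495,000 passes to the siblings and their issue.
Counting each half-blood sibling's line as half a unit, there are 3/2 units in ₹495,000, so one unit is ₹330,000. Whole-blood lines (Yolanda) take ₹330,000 each; half-blood lines (Noor) take ₹165,000 each.
Noor's share (₹165,000) passes entirely to Liesel.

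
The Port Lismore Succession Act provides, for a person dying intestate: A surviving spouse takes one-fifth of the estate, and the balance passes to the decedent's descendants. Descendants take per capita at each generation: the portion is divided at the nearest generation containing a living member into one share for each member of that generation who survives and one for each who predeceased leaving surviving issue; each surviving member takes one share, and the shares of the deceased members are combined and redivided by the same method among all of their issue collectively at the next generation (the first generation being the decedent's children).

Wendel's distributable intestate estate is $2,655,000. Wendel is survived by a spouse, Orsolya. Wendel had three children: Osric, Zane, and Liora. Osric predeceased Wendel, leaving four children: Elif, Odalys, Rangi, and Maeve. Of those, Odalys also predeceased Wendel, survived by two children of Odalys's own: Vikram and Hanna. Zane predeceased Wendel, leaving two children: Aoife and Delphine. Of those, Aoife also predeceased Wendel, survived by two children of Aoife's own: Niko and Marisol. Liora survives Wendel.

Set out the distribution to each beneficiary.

Orsolya: $531,000; Elif: $236,000; Vikram: $118,000; Hanna: $118,000; Rangi: $236,000; Maeve: $236,000; Niko: $118,000; Marisol: $118,000; Delphine: $236,000; Liora: $708,000

Orsolya takes one-fifth of $2,655,000 = $531,000. The remaining $2,124,000 passes to the descendants.
The descendants' portion ($2,124,000) is divided at the children's generation into 3 shares of $708,000. Liora takes $708,000. The 2 shares of the deceased (Osric and Zane) are combined into a pool of $1,416,000.
That pool ($1,416,000) is divided at the grandchildren's generation into 6 shares of $236,000. Elif, Rangi, Maeve, and Delphine each take $236,000. The 2 shares of the deceased (Odalys and Aoife) are combined into a pool of $472,000.
That pool ($472,000) is divided at the great-grandchildren's generation equally among Vikram, Hanna, Niko, and Marisol: $118,000 each.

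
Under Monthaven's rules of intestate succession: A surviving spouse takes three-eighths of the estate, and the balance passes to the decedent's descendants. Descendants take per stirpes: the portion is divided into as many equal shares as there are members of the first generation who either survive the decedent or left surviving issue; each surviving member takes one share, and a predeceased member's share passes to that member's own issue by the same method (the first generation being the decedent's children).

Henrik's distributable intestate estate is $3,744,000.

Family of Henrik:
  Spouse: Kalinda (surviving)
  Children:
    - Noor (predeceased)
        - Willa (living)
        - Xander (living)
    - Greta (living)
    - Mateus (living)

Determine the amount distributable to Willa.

Kalinda takes three-eighths of $3,744,000 = $1,404,000. The remaining $2,340,000 passes to the descendants.
The descendants' portion ($2,340,000) is divided into 3 shares of $780,000: Greta and Mateus each take $780,000; Noor's $780,000 share passes to Noor's issue.
Noor's share ($780,000) is divided into 2 shares of $390,000: Willa and Xander each take $390,000.

Willa receives $390,000.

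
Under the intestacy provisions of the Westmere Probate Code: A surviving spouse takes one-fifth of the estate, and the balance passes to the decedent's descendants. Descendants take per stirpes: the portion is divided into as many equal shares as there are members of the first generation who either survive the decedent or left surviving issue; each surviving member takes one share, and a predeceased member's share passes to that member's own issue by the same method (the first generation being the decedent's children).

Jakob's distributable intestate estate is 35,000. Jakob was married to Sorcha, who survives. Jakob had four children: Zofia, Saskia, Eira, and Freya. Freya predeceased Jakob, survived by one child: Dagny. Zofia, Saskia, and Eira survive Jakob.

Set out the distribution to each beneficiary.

Sorcha takes one-fifth of 35,000 = 7,000. The remaining 28,000 passes to the descendants.
The descendants' portion (28,000) is divided into 4 shares of 7,000: Zofia, Saskia, and Eira each take 7,000; Freya's 7,000 share passes to Freya's issue.
Freya's share (7,000) passes entirely to Dagny.

Sorcha: 7,000; Zofia: 7,000; Saskia: 7,000; Eira: 7,000; Dagny: 7,000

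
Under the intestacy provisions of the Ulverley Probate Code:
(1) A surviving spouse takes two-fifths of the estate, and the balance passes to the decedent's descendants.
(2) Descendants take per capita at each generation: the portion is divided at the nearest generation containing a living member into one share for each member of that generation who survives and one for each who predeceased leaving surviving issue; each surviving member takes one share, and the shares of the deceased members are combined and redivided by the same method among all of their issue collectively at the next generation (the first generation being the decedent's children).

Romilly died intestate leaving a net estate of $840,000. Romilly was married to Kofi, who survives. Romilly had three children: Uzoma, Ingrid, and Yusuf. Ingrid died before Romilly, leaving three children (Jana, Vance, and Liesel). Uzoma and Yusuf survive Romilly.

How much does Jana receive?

Kofi takes two-fifths of $840,000 = $336,000. The remaining $504,000 passes to the descendants.
The descendants' portion ($504,000) is divided at the children's generation into 3 shares of $168,000. Uzoma and Yusuf each take $168,000. The remaining share for the deceased Ingrid ($168,000) is carried to the next generation.
That pool ($168,000) is divided at the grandchildren's generation equally among Jana, Vance, and Liesel: $56,000 each.

Jana receives $56,000.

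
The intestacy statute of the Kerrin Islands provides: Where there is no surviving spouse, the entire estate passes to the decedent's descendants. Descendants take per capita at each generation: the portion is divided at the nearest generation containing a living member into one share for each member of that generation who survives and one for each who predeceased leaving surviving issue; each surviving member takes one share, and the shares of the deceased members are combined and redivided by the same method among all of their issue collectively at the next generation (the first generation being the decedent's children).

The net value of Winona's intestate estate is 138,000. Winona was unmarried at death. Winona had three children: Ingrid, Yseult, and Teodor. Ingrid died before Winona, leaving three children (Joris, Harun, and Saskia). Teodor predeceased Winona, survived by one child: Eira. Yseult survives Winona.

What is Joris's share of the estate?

Joris receives 23,000.

The entire 138,000 passes to the descendants.
That amount (138,000) is divided at the children's generation into 3 shares of 46,000. Yseult takes 46,000. The 2 shares of the deceased (Ingrid and Teodor) are combined into a pool of 92,000.
That pool (92,000) is divided at the grandchildren's generation equally among Joris, Harun, Saskia, and Eira: 23,000 each.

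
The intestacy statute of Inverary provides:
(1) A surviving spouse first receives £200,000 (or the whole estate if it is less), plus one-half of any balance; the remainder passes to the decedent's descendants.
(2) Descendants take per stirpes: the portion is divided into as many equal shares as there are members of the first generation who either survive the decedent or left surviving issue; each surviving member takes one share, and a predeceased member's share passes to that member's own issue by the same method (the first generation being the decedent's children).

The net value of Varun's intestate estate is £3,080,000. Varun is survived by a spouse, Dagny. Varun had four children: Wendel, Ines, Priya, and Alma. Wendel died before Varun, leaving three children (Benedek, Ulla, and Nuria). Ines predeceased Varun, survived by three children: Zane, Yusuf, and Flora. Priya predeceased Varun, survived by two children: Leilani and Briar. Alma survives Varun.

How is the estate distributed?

Dagny: £1,640,000; Benedek: £120,000; Ulla: £120,000; Nuria: £120,000; Zane: £120,000; Yusuf: £120,000; Flora: £120,000; Leilani: £180,000; Briar: £180,000; Alma: £360,000

Dagny first takes £200,000, leaving a balance of £2,880,000. Dagny then takes one-half of the balance (£1,440,000), for a total of £1,640,000. The remaining £1,440,000 passes to the descendants.
The descendants' portion (£1,440,000) is divided into 4 shares of £360,000: Alma takes £360,000; Wendel's £360,000 share passes to Wendel's issue; Ines's £360,000 share passes to Ines's issue; Priya's £360,000 share passes to Priya's issue.
Wendel's share (£360,000) is divided into 3 shares of £120,000: Benedek, Ulla, and Nuria each take £120,000.
Ines's share (£360,000) is divided into 3 shares of £120,000: Zane, Yusuf, and Flora each take £120,000.
Priya's share (£360,000) is divided into 2 shares of £180,000: Leilani and Briar each take £180,000.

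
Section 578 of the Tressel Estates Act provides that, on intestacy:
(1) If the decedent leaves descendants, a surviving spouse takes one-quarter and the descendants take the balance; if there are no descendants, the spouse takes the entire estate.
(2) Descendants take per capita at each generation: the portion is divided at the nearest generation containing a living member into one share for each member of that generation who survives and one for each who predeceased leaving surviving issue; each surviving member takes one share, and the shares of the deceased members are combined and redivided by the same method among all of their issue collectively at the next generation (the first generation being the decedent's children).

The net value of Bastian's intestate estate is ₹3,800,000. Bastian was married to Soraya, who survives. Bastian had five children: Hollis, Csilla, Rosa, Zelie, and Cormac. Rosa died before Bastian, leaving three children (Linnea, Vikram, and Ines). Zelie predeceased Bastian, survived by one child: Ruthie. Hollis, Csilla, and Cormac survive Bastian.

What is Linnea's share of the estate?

Linnea receives ₹285,000.

Soraya takes one-quarter of ₹3,800,000 = ₹950,000. The remaining ₹2,850,000 passes to the descendants.
The descendants' portion (₹2,850,000) is divided at the children's generation into 5 shares of ₹570,000. Hollis, Csilla, and Cormac each take ₹570,000. The 2 shares of the deceased (Rosa and Zelie) are combined into a pool of ₹1,140,000.
That pool (₹1,140,000) is divided at the grandchildren's generation equally among Linnea, Vikram, Ines, and Ruthie: ₹285,000 each.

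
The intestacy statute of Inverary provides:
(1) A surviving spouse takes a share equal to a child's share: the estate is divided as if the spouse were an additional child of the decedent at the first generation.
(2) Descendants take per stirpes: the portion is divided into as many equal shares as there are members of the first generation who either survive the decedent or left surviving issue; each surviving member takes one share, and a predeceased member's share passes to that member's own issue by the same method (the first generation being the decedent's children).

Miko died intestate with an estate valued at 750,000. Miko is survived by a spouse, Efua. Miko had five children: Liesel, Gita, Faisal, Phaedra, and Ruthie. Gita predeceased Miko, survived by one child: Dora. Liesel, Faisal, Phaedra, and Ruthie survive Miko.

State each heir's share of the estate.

The spouse counts as an additional share at the children's level, so there are 6 primary shares of 125,000. Efua takes one such share (125,000).
The children's combined portion (625,000) is divided into 5 shares of 125,000: Liesel, Faisal, Phaedra, and Ruthie each take 125,000; Gita's 125,000 share passes to Gita's issue.
Gita's share (125,000) passes entirely to Dora.

Efua: 125,000; Liesel: 125,000; Dora: 125,000; Faisal: 125,000; Phaedra: 125,000; Ruthie: 125,000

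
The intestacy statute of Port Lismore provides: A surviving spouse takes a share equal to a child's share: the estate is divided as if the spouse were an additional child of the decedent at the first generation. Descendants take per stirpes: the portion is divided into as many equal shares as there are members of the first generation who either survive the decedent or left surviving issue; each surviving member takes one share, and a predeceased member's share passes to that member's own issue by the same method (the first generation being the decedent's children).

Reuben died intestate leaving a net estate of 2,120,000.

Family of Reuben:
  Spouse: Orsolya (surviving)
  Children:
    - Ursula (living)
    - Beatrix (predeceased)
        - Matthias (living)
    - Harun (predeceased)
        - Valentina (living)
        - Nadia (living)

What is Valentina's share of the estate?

The spouse counts as an additional share at the children's level, so there are 4 primary shares of 530,000. Orsolya takes one such share (530,000).
The children's combined portion (1,590,000) is divided into 3 shares of 530,000: Ursula takes 530,000; Beatrix's 530,000 share passes to Beatrix's issue; Harun's 530,000 share passes to Harun's issue.
Beatrix's share (530,000) passes entirely to Matthias.
Harun's share (530,000) is divided into 2 shares of 265,000: Valentina and Nadia each take 265,000.

Valentina receives 265,000.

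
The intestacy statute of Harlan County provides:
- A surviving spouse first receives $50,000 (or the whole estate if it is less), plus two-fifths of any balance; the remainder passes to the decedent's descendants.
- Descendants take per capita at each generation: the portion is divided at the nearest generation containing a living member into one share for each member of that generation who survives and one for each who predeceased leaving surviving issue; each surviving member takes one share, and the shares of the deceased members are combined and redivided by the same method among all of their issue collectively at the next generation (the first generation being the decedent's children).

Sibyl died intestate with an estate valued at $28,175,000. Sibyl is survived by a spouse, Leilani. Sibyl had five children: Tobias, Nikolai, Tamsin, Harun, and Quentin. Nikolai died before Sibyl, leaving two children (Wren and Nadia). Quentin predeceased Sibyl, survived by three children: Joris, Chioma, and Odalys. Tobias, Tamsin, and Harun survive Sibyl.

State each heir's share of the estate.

Leilani: $11,300,000; Tobias: $3,375,000; Wren: $1,350,000; Nadia: $1,350,000; Tamsin: $3,375,000; Harun: $3,375,000; Joris: $1,350,000; Chioma: $1,350,000; Odalys: $1,350,000

Leilani first takes $50,000, leaving a balance of $28,125,000. Leilani then takes two-fifths of the balance ($11,250,000), for a total of $11,300,000. The remaining $16,875,000 passes to the descendants.
The descendants' portion ($16,875,000) is divided at the children's generation into 5 shares of $3,375,000. Tobias, Tamsin, and Harun each take $3,375,000. The 2 shares of the deceased (Nikolai and Quentin) are combined into a pool of $6,750,000.
That pool ($6,750,000) is divided at the grandchildren's generation equally among Wren, Nadia, Joris, Chioma, and Odalys: $1,350,000 each.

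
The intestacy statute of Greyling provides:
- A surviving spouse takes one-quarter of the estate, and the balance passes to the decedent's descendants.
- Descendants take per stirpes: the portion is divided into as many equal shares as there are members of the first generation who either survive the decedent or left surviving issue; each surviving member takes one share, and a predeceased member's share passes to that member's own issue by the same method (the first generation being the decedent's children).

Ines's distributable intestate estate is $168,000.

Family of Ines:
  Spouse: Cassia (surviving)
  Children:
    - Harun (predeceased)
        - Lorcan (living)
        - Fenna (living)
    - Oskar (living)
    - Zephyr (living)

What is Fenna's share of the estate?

Fenna receives $21,000.

Cassia takes one-quarter of $168,000 = $42,000. The remaining $126,000 passes to the descendants.
The descendants' portion ($126,000) is divided into 3 shares of $42,000: Oskar and Zephyr each take $42,000; Harun's $42,000 share passes to Harun's issue.
Harun's share ($42,000) is divided into 2 shares of $21,000: Lorcan and Fenna each take $21,000.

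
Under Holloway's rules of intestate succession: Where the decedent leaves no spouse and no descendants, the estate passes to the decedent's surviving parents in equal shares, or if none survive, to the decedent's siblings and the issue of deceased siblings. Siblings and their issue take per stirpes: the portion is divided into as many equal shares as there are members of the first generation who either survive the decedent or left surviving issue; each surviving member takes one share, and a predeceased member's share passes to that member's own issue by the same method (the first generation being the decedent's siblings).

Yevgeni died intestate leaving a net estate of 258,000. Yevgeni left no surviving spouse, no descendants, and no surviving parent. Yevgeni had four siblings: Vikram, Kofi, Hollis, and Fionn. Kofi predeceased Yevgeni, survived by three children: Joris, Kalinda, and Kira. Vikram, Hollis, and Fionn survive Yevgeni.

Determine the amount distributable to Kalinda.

The entire 258,000 passes to the siblings and their issue.
That amount (258,000) is divided into 4 shares of 64,500: Vikram, Hollis, and Fionn each take 64,500; Kofi's 64,500 share passes to Kofi's issue.
Kofi's share (64,500) is divided into 3 shares of 21,500: Joris, Kalinda, and Kira each take 21,500.

Kalinda receives 21,500.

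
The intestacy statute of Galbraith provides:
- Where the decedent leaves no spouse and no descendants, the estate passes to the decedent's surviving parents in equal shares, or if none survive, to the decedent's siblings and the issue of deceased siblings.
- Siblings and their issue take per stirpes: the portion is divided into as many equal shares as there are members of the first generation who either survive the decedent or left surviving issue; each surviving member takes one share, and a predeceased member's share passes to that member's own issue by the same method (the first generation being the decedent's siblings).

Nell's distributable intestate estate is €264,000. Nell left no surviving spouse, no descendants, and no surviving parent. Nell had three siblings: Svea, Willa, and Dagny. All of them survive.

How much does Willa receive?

Willa receives €88,000.

The entire €264,000 passes to the siblings and their issue.
That amount (€264,000) is divided into 3 shares of €88,000: Svea, Willa, and Dagny each take €88,000.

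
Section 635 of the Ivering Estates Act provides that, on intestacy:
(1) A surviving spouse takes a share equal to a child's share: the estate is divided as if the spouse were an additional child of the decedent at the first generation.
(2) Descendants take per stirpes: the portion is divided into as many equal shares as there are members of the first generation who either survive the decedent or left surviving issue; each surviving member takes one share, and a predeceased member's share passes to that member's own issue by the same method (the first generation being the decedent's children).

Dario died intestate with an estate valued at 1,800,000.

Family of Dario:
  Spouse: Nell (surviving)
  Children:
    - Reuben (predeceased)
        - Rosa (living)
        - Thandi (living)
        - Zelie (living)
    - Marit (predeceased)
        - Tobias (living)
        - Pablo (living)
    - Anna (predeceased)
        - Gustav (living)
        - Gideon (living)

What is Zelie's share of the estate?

Zelie receives 150,000.

The spouse counts as an additional share at the children's level, so there are 4 primary shares of 450,000. Nell takes one such share (450,000).
The children's combined portion (1,350,000) is divided into 3 shares of 450,000: Reuben's 450,000 share passes to Reuben's issue; Marit's 450,000 share passes to Marit's issue; Anna's 450,000 share passes to Anna's issue.
Reuben's share (450,000) is divided into 3 shares of 150,000: Rosa, Thandi, and Zelie each take 150,000.
Marit's share (450,000) is divided into 2 shares of 225,000: Tobias and Pablo each take 225,000.
Anna's share (450,000) is divided into 2 shares of 225,000: Gustav and Gideon each take 225,000.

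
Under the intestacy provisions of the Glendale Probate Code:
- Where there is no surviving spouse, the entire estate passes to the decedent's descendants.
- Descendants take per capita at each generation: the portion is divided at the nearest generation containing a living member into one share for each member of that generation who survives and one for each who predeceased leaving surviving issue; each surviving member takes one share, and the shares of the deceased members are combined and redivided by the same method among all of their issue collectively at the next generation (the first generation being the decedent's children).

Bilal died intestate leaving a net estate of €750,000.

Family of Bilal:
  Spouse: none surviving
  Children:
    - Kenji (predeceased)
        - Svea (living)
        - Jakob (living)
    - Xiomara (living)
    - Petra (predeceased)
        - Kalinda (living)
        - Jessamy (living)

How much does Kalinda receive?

Kalinda receives €125,000.

The entire €750,000 passes to the descendants.
That amount (€750,000) is divided at the children's generation into 3 shares of €250,000. Xiomara takes €250,000. The 2 shares of the deceased (Kenji and Petra) are combined into a pool of €500,000.
That pool (€500,000) is divided at the grandchildren's generation equally among Svea, Jakob, Kalinda, and Jessamy: €125,000 each.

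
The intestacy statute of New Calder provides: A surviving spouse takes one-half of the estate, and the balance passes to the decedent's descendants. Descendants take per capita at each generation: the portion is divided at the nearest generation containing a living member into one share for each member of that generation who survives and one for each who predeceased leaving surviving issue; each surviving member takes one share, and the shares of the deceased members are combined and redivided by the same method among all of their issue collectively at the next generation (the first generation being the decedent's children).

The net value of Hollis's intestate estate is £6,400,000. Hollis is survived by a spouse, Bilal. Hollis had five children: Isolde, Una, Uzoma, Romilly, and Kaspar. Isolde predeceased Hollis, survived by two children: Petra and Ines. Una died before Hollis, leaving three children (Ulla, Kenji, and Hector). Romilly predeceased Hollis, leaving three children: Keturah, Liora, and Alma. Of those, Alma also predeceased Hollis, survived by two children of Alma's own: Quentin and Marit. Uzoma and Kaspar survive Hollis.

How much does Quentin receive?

Bilal takes one-half of £6,400,000 = £3,200,000. The remaining £3,200,000 passes to the descendants.
The descendants' portion (£3,200,000) is divided at the children's generation into 5 shares of £640,000. Uzoma and Kaspar each take £640,000. The 3 shares of the deceased (Isolde, Una, and Romilly) are combined into a pool of £1,920,000.
That pool (£1,920,000) is divided at the grandchildren's generation into 8 shares of £240,000. Petra, Ines, Ulla, Kenji, Hector, Keturah, and Liora each take £240,000. The remaining share for the deceased Alma (£240,000) is carried to the next generation.
That pool (£240,000) is divided at the great-grandchildren's generation equally among Quentin and Marit: £120,000 each.

Quentin receives £120,000.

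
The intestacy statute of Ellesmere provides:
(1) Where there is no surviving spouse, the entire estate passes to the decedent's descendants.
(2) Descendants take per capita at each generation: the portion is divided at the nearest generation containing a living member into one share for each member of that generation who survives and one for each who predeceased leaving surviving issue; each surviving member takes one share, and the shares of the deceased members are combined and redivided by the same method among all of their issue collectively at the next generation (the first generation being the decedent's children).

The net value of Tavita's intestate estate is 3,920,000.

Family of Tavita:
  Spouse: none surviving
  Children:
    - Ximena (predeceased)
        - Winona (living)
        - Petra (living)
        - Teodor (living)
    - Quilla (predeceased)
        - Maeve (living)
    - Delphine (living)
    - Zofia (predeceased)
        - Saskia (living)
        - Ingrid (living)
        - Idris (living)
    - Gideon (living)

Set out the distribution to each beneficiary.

The entire 3,920,000 passes to the descendants.
That amount (3,920,000) is divided at the children's generation into 5 shares of 784,000. Delphine and Gideon each take 784,000. The 3 shares of the deceased (Ximena, Quilla, and Zofia) are combined into a pool of 2,352,000.
That pool (2,352,000) is divided at the grandchildren's generation equally among Winona, Petra, Teodor, Maeve, Saskia, Ingrid, and Idris: 336,000 each.

Winona: 336,000; Petra: 336,000; Teodor: 336,000; Maeve: 336,000; Delphine: 784,000; Saskia: 336,000; Ingrid: 336,000; Idris: 336,000; Gideon: 784,000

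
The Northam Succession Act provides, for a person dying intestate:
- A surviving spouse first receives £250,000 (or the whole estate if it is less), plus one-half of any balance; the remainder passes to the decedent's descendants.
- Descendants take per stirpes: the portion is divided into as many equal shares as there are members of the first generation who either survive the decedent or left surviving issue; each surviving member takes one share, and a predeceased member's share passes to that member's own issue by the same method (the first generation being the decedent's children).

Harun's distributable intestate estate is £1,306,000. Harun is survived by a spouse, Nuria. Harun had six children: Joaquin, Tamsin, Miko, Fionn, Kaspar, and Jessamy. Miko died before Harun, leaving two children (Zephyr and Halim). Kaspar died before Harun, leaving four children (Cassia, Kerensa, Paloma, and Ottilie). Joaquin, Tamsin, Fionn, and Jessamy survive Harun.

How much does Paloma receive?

Paloma receives £22,000.

Nuria first takes £250,000, leaving a balance of £1,056,000. Nuria then takes one-half of the balance (£528,000), for a total of £778,000. The remaining £528,000 passes to the descendants.
The descendants' portion (£528,000) is divided into 6 shares of £88,000: Joaquin, Tamsin, Fionn, and Jessamy each take £88,000; Miko's £88,000 share passes to Miko's issue; Kaspar's £88,000 share passes to Kaspar's issue.
Miko's share (£88,000) is divided into 2 shares of £44,000: Zephyr and Halim each take £44,000.
Kaspar's share (£88,000) is divided into 4 shares of £22,000: Cassia, Kerensa, Paloma, and Ottilie each take £22,000.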